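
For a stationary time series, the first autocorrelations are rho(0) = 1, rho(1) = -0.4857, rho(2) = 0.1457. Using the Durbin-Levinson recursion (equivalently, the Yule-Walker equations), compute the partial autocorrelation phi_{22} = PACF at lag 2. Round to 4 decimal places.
\phi_{22} = -0.1181

The PACF at lag k is phi_{kk}, the last component of the solution
to the Yule-Walker system G_k phi = r_k where
  (G_k)_{ij} = rho(|i - j|), (r_k)_i = rho(i), i,j = 1..k.
Equivalently, Durbin-Levinson gives phi_{kk} iteratively:
  phi_{11} = rho(1)
  phi_{kk} = [rho(k) - sum_{j=1..k-1} phi_{k-1,j} rho(k-j)]
            / [1 - sum_{j=1..k-1} phi_{k-1,j} rho(j)],
  phi_{k,j} = phi_{k-1,j} - phi_{kk} phi_{k-1,k-j},  j = 1..k-1.
Step k = 1:
  phi_11 = rho(1) = -0.4857.
Step k = 2:
  phi_22 = [rho(2) - phi_11 rho(1)] / [1 - phi_11 rho(1)] = [0.1457 - (-0.4857)(-0.4857)] / [1 - (-0.4857)(-0.4857)]
         = -0.09020449 / 0.76409551 = -0.1181.
Therefore phi_{22} = -0.1181.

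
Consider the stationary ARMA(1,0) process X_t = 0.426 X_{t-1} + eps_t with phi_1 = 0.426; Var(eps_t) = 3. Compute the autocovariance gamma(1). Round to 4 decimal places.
\gamma(1) = 1.5613

Multiply the model equation by X_{t-k} and take expectations. With theta_0 = psi_0 = 1 and psi_j the MA(infinity) weights, this gives
  gamma(k) - sum_i phi_i gamma(k-i) = c_k,
  c_k = sigma^2 * sum_{j=k..q} theta_j psi_{j-k}   (c_k = 0 for k > q),
using gamma(-m) = gamma(m).
Pure AR (q = 0): c_0 = sigma^2 = 3, c_k = 0 for k >= 1.
Equations for k = 0 and k = 1 (AR order 1):
  gamma(0) = phi_1 gamma(1) + c_0
  gamma(1) = phi_1 gamma(0) + c_1
Substituting the second into the first: gamma(0) (1 - phi_1^2) = c_0 + phi_1 c_1, so
  gamma(0) = c_0 / (1 - phi_1^2) = 3 / (1 - (0.426)^2) = 3 / 0.818524 = 3.665134.
  gamma(1) = phi_1 gamma(0) = (0.426)(3.665134) = 1.561347.
Therefore gamma(1) = 1.5613 (to 4 decimal places).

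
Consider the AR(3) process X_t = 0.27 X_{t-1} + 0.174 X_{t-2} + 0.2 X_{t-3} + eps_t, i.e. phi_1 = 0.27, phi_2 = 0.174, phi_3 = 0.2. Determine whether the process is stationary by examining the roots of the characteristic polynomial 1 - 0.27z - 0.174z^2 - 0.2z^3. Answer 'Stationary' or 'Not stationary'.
\text{Stationary}

The AR(p) characteristic polynomial is P(z) = 1 - 0.27z - 0.174z^2 - 0.2z^3.
Stationarity requires all roots to lie outside the unit circle, i.e. |z| > 1 for every root.
Degree 3: look for a simple real root z0 first, then factor out (1 - z/z0) and solve the remaining quadratic.
Testing z0 = 1.25: P(1.25) = 1 + (-0.27)(1.25) + (-0.174)(1.25)^2 + (-0.2)(1.25)^3
  = 1 + (-0.3375) + (-0.271875) + (-0.390625) = 0.  So z_0 = 1.25 is a root, |z_0| = 1.25.
Divide out the factor (1 - 0.8 z) = (1 - z/z0) (since 1/z0 = 0.8):
  P(z) = (1 - 0.8 z)(1 + (0.53) z + (0.25) z^2)
  [check: z-coef 0.53 - (0.8) = -0.27; z^2-coef 0.25 - (0.8)(0.53) = -0.174; z^3-coef -(0.8)(0.25) = -0.2.]
Remaining roots from the quadratic factor 1 + (0.53) z + (0.25) z^2:
  Set 1 + (0.53) z + (0.25) z^2 = 0, i.e. a z^2 + b z + c = 0 with a = 0.25, b = 0.53, c = 1.
  Discriminant D = b^2 - 4ac = (0.53)^2 - 4*(0.25)*1 = 0.2809 - (1) = -0.7191.
  D < 0, so the roots are the complex-conjugate pair z = (-b +/- i sqrt(-D)) / (2a) = -1.06 +/- 1.696i.
  For a conjugate pair |z|^2 = z * conj(z) = (product of roots) = c/a = 1/(0.25) = 4, so |z| = sqrt(4) = 2 for both roots.
Moduli of all roots: 1.2500, 2.0000, 2.0000.
All moduli strictly greater than 1? Yes.
Verdict: Stationary.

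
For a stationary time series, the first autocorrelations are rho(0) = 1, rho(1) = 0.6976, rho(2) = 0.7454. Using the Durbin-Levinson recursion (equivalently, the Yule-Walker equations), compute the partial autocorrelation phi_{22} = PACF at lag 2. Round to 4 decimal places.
\phi_{22} = 0.5040

The PACF at lag k is phi_{kk}, the last component of the solution
to the Yule-Walker system G_k phi = r_k where
  (G_k)_{ij} = rho(|i - j|), (r_k)_i = rho(i), i,j = 1..k.
Equivalently, Durbin-Levinson gives phi_{kk} iteratively:
  phi_{11} = rho(1)
  phi_{kk} = [rho(k) - sum_{j=1..k-1} phi_{k-1,j} rho(k-j)]
            / [1 - sum_{j=1..k-1} phi_{k-1,j} rho(j)],
  phi_{k,j} = phi_{k-1,j} - phi_{kk} phi_{k-1,k-j},  j = 1..k-1.
Step k = 1:
  phi_11 = rho(1) = 0.6976.
Step k = 2:
  phi_22 = [rho(2) - phi_11 rho(1)] / [1 - phi_11 rho(1)] = [0.7454 - (0.6976)(0.6976)] / [1 - (0.6976)(0.6976)]
         = 0.25875424 / 0.51335424 = 0.504.
Therefore phi_{22} = 0.5040.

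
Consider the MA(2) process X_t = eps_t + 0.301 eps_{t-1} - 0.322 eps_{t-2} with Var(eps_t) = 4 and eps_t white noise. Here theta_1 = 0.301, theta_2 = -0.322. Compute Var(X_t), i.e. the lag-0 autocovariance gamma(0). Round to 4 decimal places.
\gamma(0) = 4.7771

For an MA(q) process X_t = eps_t + sum_i theta_i eps_{t-i} with
Var(eps_t) = sigma^2, the variance is
  gamma(0) = sigma^2 * (1 + sum_i theta_i^2).
  sum_i theta_i^2 = (0.301)^2 + (-0.322)^2 = 0.090601 + 0.103684 = 0.194285.
  gamma(0) = 4 * (1 + 0.194285) = 4 * 1.194285 = 4.77714, which rounds to 4.7771.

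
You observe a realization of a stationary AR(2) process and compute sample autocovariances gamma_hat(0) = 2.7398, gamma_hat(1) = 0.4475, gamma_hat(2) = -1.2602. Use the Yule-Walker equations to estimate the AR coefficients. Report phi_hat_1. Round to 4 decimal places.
\hat\phi_{1} = 0.2450

The Yule-Walker equations for an AR(p) process read, in matrix form,
  Gamma_p phi = r_p,   with   (Gamma_p)_{ij} = gamma(|i - j|),
                       (r_p)_i = gamma(i),   i,j = 1..p.
Substitute the sample gammas (Toeplitz matrix and right-hand side of size 2):
  Gamma_p = [[2.7398, 0.4475], [0.4475, 2.7398]]
  r_p     = [0.4475, -1.2602]
Written out:
  2.7398 phi_1 + 0.4475 phi_2 = 0.4475
  0.4475 phi_1 + 2.7398 phi_2 = -1.2602
Solve by Cramer's rule:
  det = gamma(0)^2 - gamma(1)^2 = (2.7398)^2 - (0.4475)^2 = 7.50650404 - 0.20025625 = 7.30624779
  phi_hat_1 = [gamma(1) gamma(0) - gamma(1) gamma(2)] / det = [(0.4475)(2.7398) - (0.4475)(-1.2602)] / 7.30624779 = 1.79 / 7.30624779 = 0.245
  phi_hat_2 = [gamma(0) gamma(2) - gamma(1)^2] / det = [(2.7398)(-1.2602) - (0.4475)^2] / 7.30624779 = -3.65295221 / 7.30624779 = -0.5
So phi_hat = [0.2450, -0.5000].
Therefore phi_hat_1 = 0.2450.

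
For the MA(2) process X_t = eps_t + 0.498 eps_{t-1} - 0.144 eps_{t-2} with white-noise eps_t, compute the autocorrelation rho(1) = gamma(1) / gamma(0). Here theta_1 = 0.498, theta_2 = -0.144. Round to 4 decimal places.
\rho(1) = 0.3360

For an MA(q) process with theta_0 = 1, the autocovariance is
  gamma(k) = sigma^2 * sum_{i=0..q-k} theta_i * theta_{i+k},
and rho(k) = gamma(k) / gamma(0). Sigma^2 cancels.
  numerator   = (1)*(0.498) + (0.498)*(-0.144) = 0.426288.
  denominator = (1)^2 + (0.498)^2 + (-0.144)^2 = 1.26874.
  rho(1) = 0.426288 / 1.26874 = 0.3360.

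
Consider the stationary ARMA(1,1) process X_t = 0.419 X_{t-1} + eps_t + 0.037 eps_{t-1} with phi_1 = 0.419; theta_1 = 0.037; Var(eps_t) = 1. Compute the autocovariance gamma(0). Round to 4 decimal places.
\gamma(0) = 1.2522

Multiply the model equation by X_{t-k} and take expectations. With theta_0 = psi_0 = 1 and psi_j the MA(infinity) weights, this gives
  gamma(k) - sum_i phi_i gamma(k-i) = c_k,
  c_k = sigma^2 * sum_{j=k..q} theta_j psi_{j-k}   (c_k = 0 for k > q),
using gamma(-m) = gamma(m).
psi-weights needed (psi_j = theta_j + sum_i phi_i psi_{j-i}):
  psi_1 = theta_1 + phi_1 = 0.037 + (0.419) = 0.456
Right-hand sides:
  c_0 = sigma^2 (1 + theta_1 psi_1) = 1 * (1 + (0.037)(0.456)) = 1 * 1.016872 = 1.016872
  c_1 = sigma^2 theta_1 = 1 * (0.037) = 0.037
  c_2 = 0
Equations for k = 0 and k = 1 (AR order 1):
  gamma(0) = phi_1 gamma(1) + c_0
  gamma(1) = phi_1 gamma(0) + c_1
Substituting the second into the first: gamma(0) (1 - phi_1^2) = c_0 + phi_1 c_1, so
  gamma(0) = (c_0 + phi_1 c_1) / (1 - phi_1^2) = (1.016872 + (0.419)(0.037)) / (1 - (0.419)^2) = 1.032375 / 0.824439 = 1.252215.
Therefore gamma(0) = 1.2522 (to 4 decimal places).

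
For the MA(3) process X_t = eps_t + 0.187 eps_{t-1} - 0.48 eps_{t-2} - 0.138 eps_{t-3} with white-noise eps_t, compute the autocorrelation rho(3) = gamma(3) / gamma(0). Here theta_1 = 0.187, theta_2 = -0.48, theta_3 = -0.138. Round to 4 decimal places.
\rho(3) = -0.1074

For an MA(q) process with theta_0 = 1, the autocovariance is
  gamma(k) = sigma^2 * sum_{i=0..q-k} theta_i * theta_{i+k},
and rho(k) = gamma(k) / gamma(0). Sigma^2 cancels.
  numerator   = (1)*(-0.138) = -0.138.
  denominator = (1)^2 + (0.187)^2 + (-0.48)^2 + (-0.138)^2 = 1.284413.
  rho(3) = -0.138 / 1.284413 = -0.1074.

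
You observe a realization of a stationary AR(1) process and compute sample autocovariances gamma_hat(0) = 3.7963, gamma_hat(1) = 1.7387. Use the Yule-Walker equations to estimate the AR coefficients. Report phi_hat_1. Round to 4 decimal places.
\hat\phi_{1} = 0.4580

The Yule-Walker equations for an AR(p) process read, in matrix form,
  Gamma_p phi = r_p,   with   (Gamma_p)_{ij} = gamma(|i - j|),
                       (r_p)_i = gamma(i),   i,j = 1..p.
Substitute the sample gammas (Toeplitz matrix and right-hand side of size 1):
  Gamma_p = [[3.7963]]
  r_p     = [1.7387]
With p = 1 this is the single equation gamma(0) phi_1 = gamma(1):
  phi_hat_1 = gamma(1) / gamma(0) = 1.7387 / 3.7963 = 0.4580.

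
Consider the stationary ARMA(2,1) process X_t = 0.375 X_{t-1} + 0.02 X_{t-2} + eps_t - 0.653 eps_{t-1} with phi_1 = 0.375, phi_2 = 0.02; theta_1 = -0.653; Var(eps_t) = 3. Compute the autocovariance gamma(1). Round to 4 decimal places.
\gamma(1) = -0.7522

Multiply the model equation by X_{t-k} and take expectations. With theta_0 = psi_0 = 1 and psi_j the MA(infinity) weights, this gives
  gamma(k) - sum_i phi_i gamma(k-i) = c_k,
  c_k = sigma^2 * sum_{j=k..q} theta_j psi_{j-k}   (c_k = 0 for k > q),
using gamma(-m) = gamma(m).
psi-weights needed (psi_j = theta_j + sum_i phi_i psi_{j-i}):
  psi_1 = theta_1 + phi_1 = -0.653 + (0.375) = -0.278
Right-hand sides:
  c_0 = sigma^2 (1 + theta_1 psi_1) = 3 * (1 + (-0.653)(-0.278)) = 3 * 1.181534 = 3.544602
  c_1 = sigma^2 theta_1 = 3 * (-0.653) = -1.959
  c_2 = 0
Equations for k = 0, 1, 2 (AR order 2, c_2 = 0):
  (E0) gamma(0) = phi_1 gamma(1) + phi_2 gamma(2) + c_0
  (E1) gamma(1) = phi_1 gamma(0) + phi_2 gamma(1) + c_1
  (E2) gamma(2) = phi_1 gamma(1) + phi_2 gamma(0)
From (E1): gamma(1) = A gamma(0) + B with
  A = phi_1 / (1 - phi_2) = 0.375 / 0.98 = 0.382653,   B = c_1 / (1 - phi_2) = -1.959 / 0.98 = -1.99898.
Insert (E2) into (E0): gamma(0) (1 - phi_2^2) = phi_1 (1 + phi_2) gamma(1) + c_0.
  phi_1 (1 + phi_2) = (0.375)(1.02) = 0.3825,   1 - phi_2^2 = 0.9996.
Replace gamma(1) by A gamma(0) + B and collect gamma(0):
  gamma(0) [0.9996 - (0.3825)(0.382653)] = (0.3825)(-1.99898) + 3.544602
  gamma(0) * 0.853235 = 2.779992
  gamma(0) = 2.779992 / 0.853235 = 3.258178.
  gamma(1) = A gamma(0) + B = (0.382653)(3.258178) + (-1.99898) = -0.752228.
Therefore gamma(1) = -0.7522 (to 4 decimal places).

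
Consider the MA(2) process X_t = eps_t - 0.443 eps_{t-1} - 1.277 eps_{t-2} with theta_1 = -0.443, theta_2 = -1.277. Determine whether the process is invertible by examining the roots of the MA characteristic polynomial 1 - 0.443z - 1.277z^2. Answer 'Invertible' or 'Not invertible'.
\text{Not invertible}

The MA(q) characteristic polynomial is P(z) = 1 - 0.443z - 1.277z^2.
Invertibility requires all roots to lie outside the unit circle, i.e. |z| > 1 for every root.
Set 1 + (-0.443) z + (-1.277) z^2 = 0, i.e. a z^2 + b z + c = 0 with a = -1.277, b = -0.443, c = 1.
Discriminant D = b^2 - 4ac = (-0.443)^2 - 4*(-1.277)*1 = 0.196249 - (-5.108) = 5.304249.
D >= 0, so the roots are real: z = (-b +/- sqrt(D)) / (2a) = (0.443 +/- 2.303096) / (-2.554).
  z_1 = (0.443 + 2.303096) / (-2.554) = -1.0752,   |z_1| = 1.0752.
  z_2 = (0.443 - 2.303096) / (-2.554) = 0.7283,   |z_2| = 0.7283.
Moduli of all roots: 1.0752, 0.7283.
All moduli strictly greater than 1? No.
Verdict: Not invertible.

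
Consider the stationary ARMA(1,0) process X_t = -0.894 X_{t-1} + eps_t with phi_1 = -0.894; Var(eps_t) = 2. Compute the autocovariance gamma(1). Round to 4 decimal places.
\gamma(1) = -8.9060

Multiply the model equation by X_{t-k} and take expectations. With theta_0 = psi_0 = 1 and psi_j the MA(infinity) weights, this gives
  gamma(k) - sum_i phi_i gamma(k-i) = c_k,
  c_k = sigma^2 * sum_{j=k..q} theta_j psi_{j-k}   (c_k = 0 for k > q),
using gamma(-m) = gamma(m).
Pure AR (q = 0): c_0 = sigma^2 = 2, c_k = 0 for k >= 1.
Equations for k = 0 and k = 1 (AR order 1):
  gamma(0) = phi_1 gamma(1) + c_0
  gamma(1) = phi_1 gamma(0) + c_1
Substituting the second into the first: gamma(0) (1 - phi_1^2) = c_0 + phi_1 c_1, so
  gamma(0) = c_0 / (1 - phi_1^2) = 2 / (1 - (-0.894)^2) = 2 / 0.200764 = 9.961945.
  gamma(1) = phi_1 gamma(0) = (-0.894)(9.961945) = -8.905979.
Therefore gamma(1) = -8.9060 (to 4 decimal places).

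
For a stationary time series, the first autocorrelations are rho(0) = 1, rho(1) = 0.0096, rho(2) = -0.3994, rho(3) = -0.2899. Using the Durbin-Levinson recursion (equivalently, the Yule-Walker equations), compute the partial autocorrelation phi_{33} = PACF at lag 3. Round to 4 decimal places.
\phi_{33} = -0.3340

The PACF at lag k is phi_{kk}, the last component of the solution
to the Yule-Walker system G_k phi = r_k where
  (G_k)_{ij} = rho(|i - j|), (r_k)_i = rho(i), i,j = 1..k.
Equivalently, Durbin-Levinson gives phi_{kk} iteratively:
  phi_{11} = rho(1)
  phi_{kk} = [rho(k) - sum_{j=1..k-1} phi_{k-1,j} rho(k-j)]
            / [1 - sum_{j=1..k-1} phi_{k-1,j} rho(j)],
  phi_{k,j} = phi_{k-1,j} - phi_{kk} phi_{k-1,k-j},  j = 1..k-1.
Step k = 1:
  phi_11 = rho(1) = 0.0096.
Step k = 2:
  phi_22 = [rho(2) - phi_11 rho(1)] / [1 - phi_11 rho(1)] = [-0.3994 - (0.0096)(0.0096)] / [1 - (0.0096)(0.0096)]
         = -0.39949216 / 0.99990784 = -0.399529.
  Update: phi_21 = phi_11 - phi_22 phi_11 = 0.0096 - (-0.399529)(0.0096) = 0.013435.
Step k = 3:
  phi_33 = [rho(3) - phi_21 rho(2) - phi_22 rho(1)] / [1 - phi_21 rho(1) - phi_22 rho(2)]
    numerator   = -0.2899 - (0.013435)(-0.3994) - (-0.399529)(0.0096) = -0.28069839
    denominator = 1 - (0.013435)(0.0096) - (-0.399529)(-0.3994) = 0.84029914
  phi_33 = -0.28069839 / 0.84029914 = -0.334.
Therefore phi_{33} = -0.3340.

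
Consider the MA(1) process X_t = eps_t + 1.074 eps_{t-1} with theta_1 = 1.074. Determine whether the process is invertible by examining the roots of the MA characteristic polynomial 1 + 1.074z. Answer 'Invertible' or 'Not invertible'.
\text{Not invertible}

The MA(q) characteristic polynomial is P(z) = 1 + 1.074z.
Invertibility requires all roots to lie outside the unit circle, i.e. |z| > 1 for every root.
This is linear in z: 1 + (1.074) z = 0  =>  z = -1/(1.074) = -0.931099,  |z| = 0.931099.
Moduli of all roots: 0.9311.
All moduli strictly greater than 1? No.
Verdict: Not invertible.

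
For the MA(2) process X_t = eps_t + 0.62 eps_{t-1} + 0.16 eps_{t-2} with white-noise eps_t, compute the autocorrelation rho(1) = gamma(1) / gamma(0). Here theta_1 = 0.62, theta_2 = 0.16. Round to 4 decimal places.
\rho(1) = 0.5101

For an MA(q) process with theta_0 = 1, the autocovariance is
  gamma(k) = sigma^2 * sum_{i=0..q-k} theta_i * theta_{i+k},
and rho(k) = gamma(k) / gamma(0). Sigma^2 cancels.
  numerator   = (1)*(0.62) + (0.62)*(0.16) = 0.7192.
  denominator = (1)^2 + (0.62)^2 + (0.16)^2 = 1.41.
  rho(1) = 0.7192 / 1.41 = 0.5101.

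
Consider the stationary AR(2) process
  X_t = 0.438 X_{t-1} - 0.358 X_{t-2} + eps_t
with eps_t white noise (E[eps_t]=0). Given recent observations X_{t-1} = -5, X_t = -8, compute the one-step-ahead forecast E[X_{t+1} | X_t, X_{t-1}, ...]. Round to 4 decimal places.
E[X_{t+1} \mid \mathcal F_t] = -1.7140

For an AR(p) model X_t = c + sum_i phi_i X_{t-i} + eps_t, the
one-step-ahead conditional mean is
  E[X_{t+1} | X_t, ...] = c + sum_i phi_i X_{t+1-i}.
Substitute known values:
  E[X_{t+1} | ...] = (0.438) * (-8) + (-0.358) * (-5)
                   = -1.7140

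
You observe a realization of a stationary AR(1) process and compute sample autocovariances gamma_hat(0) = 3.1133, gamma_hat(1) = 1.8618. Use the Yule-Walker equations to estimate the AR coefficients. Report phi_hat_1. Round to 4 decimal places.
\hat\phi_{1} = 0.5980

The Yule-Walker equations for an AR(p) process read, in matrix form,
  Gamma_p phi = r_p,   with   (Gamma_p)_{ij} = gamma(|i - j|),
                       (r_p)_i = gamma(i),   i,j = 1..p.
Substitute the sample gammas (Toeplitz matrix and right-hand side of size 1):
  Gamma_p = [[3.1133]]
  r_p     = [1.8618]
With p = 1 this is the single equation gamma(0) phi_1 = gamma(1):
  phi_hat_1 = gamma(1) / gamma(0) = 1.8618 / 3.1133 = 0.5980.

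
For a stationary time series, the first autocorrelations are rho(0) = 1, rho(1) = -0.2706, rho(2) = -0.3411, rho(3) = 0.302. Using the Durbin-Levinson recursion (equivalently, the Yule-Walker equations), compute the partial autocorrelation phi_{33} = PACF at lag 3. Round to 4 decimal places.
\phi_{33} = 0.0640

The PACF at lag k is phi_{kk}, the last component of the solution
to the Yule-Walker system G_k phi = r_k where
  (G_k)_{ij} = rho(|i - j|), (r_k)_i = rho(i), i,j = 1..k.
Equivalently, Durbin-Levinson gives phi_{kk} iteratively:
  phi_{11} = rho(1)
  phi_{kk} = [rho(k) - sum_{j=1..k-1} phi_{k-1,j} rho(k-j)]
            / [1 - sum_{j=1..k-1} phi_{k-1,j} rho(j)],
  phi_{k,j} = phi_{k-1,j} - phi_{kk} phi_{k-1,k-j},  j = 1..k-1.
Step k = 1:
  phi_11 = rho(1) = -0.2706.
Step k = 2:
  phi_22 = [rho(2) - phi_11 rho(1)] / [1 - phi_11 rho(1)] = [-0.3411 - (-0.2706)(-0.2706)] / [1 - (-0.2706)(-0.2706)]
         = -0.41432436 / 0.92677564 = -0.44706.
  Update: phi_21 = phi_11 - phi_22 phi_11 = -0.2706 - (-0.44706)(-0.2706) = -0.391574.
Step k = 3:
  phi_33 = [rho(3) - phi_21 rho(2) - phi_22 rho(1)] / [1 - phi_21 rho(1) - phi_22 rho(2)]
    numerator   = 0.302 - (-0.391574)(-0.3411) - (-0.44706)(-0.2706) = 0.04745951
    denominator = 1 - (-0.391574)(-0.2706) - (-0.44706)(-0.3411) = 0.74154777
  phi_33 = 0.04745951 / 0.74154777 = 0.064.
Therefore phi_{33} = 0.0640.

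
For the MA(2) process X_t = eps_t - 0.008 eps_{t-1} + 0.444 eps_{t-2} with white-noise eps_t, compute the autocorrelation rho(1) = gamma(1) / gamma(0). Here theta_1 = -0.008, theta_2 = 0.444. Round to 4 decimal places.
\rho(1) = -0.0096

For an MA(q) process with theta_0 = 1, the autocovariance is
  gamma(k) = sigma^2 * sum_{i=0..q-k} theta_i * theta_{i+k},
and rho(k) = gamma(k) / gamma(0). Sigma^2 cancels.
  numerator   = (1)*(-0.008) + (-0.008)*(0.444) = -0.011552.
  denominator = (1)^2 + (-0.008)^2 + (0.444)^2 = 1.1972.
  rho(1) = -0.011552 / 1.1972 = -0.0096.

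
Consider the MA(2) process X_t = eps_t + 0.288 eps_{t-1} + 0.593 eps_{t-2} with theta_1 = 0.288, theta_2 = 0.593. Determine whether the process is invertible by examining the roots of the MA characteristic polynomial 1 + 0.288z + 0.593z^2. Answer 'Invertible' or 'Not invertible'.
\text{Invertible}

The MA(q) characteristic polynomial is P(z) = 1 + 0.288z + 0.593z^2.
Invertibility requires all roots to lie outside the unit circle, i.e. |z| > 1 for every root.
Set 1 + (0.288) z + (0.593) z^2 = 0, i.e. a z^2 + b z + c = 0 with a = 0.593, b = 0.288, c = 1.
Discriminant D = b^2 - 4ac = (0.288)^2 - 4*(0.593)*1 = 0.082944 - (2.372) = -2.289056.
D < 0, so the roots are the complex-conjugate pair z = (-b +/- i sqrt(-D)) / (2a) = -0.2428 +/- 1.2757i.
For a conjugate pair |z|^2 = z * conj(z) = (product of roots) = c/a = 1/(0.593) = 1.686341, so |z| = sqrt(1.686341) = 1.2986 for both roots.
Moduli of all roots: 1.2986, 1.2986.
All moduli strictly greater than 1? Yes.
Verdict: Invertible.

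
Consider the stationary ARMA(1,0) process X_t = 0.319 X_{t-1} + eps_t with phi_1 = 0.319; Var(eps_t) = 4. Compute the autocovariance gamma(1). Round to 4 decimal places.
\gamma(1) = 1.4206

Multiply the model equation by X_{t-k} and take expectations. With theta_0 = psi_0 = 1 and psi_j the MA(infinity) weights, this gives
  gamma(k) - sum_i phi_i gamma(k-i) = c_k,
  c_k = sigma^2 * sum_{j=k..q} theta_j psi_{j-k}   (c_k = 0 for k > q),
using gamma(-m) = gamma(m).
Pure AR (q = 0): c_0 = sigma^2 = 4, c_k = 0 for k >= 1.
Equations for k = 0 and k = 1 (AR order 1):
  gamma(0) = phi_1 gamma(1) + c_0
  gamma(1) = phi_1 gamma(0) + c_1
Substituting the second into the first: gamma(0) (1 - phi_1^2) = c_0 + phi_1 c_1, so
  gamma(0) = c_0 / (1 - phi_1^2) = 4 / (1 - (0.319)^2) = 4 / 0.898239 = 4.453158.
  gamma(1) = phi_1 gamma(0) = (0.319)(4.453158) = 1.420557.
Therefore gamma(1) = 1.4206 (to 4 decimal places).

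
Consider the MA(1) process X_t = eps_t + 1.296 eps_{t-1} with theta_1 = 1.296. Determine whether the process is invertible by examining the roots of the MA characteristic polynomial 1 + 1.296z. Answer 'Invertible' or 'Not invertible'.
\text{Not invertible}

The MA(q) characteristic polynomial is P(z) = 1 + 1.296z.
Invertibility requires all roots to lie outside the unit circle, i.e. |z| > 1 for every root.
This is linear in z: 1 + (1.296) z = 0  =>  z = -1/(1.296) = -0.771605,  |z| = 0.771605.
Moduli of all roots: 0.7716.
All moduli strictly greater than 1? No.
Verdict: Not invertible.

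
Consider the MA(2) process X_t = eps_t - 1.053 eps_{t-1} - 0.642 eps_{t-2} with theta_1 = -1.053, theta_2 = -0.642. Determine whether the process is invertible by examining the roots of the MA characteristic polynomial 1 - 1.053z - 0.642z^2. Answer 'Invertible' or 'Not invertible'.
\text{Not invertible}

The MA(q) characteristic polynomial is P(z) = 1 - 1.053z - 0.642z^2.
Invertibility requires all roots to lie outside the unit circle, i.e. |z| > 1 for every root.
Set 1 + (-1.053) z + (-0.642) z^2 = 0, i.e. a z^2 + b z + c = 0 with a = -0.642, b = -1.053, c = 1.
Discriminant D = b^2 - 4ac = (-1.053)^2 - 4*(-0.642)*1 = 1.108809 - (-2.568) = 3.676809.
D >= 0, so the roots are real: z = (-b +/- sqrt(D)) / (2a) = (1.053 +/- 1.917501) / (-1.284).
  z_1 = (1.053 + 1.917501) / (-1.284) = -2.3135,   |z_1| = 2.3135.
  z_2 = (1.053 - 1.917501) / (-1.284) = 0.6733,   |z_2| = 0.6733.
Moduli of all roots: 2.3135, 0.6733.
All moduli strictly greater than 1? No.
Verdict: Not invertible.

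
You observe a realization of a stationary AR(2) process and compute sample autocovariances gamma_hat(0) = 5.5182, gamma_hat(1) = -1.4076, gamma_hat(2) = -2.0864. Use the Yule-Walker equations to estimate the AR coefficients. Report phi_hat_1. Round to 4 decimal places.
\hat\phi_{1} = -0.3760

The Yule-Walker equations for an AR(p) process read, in matrix form,
  Gamma_p phi = r_p,   with   (Gamma_p)_{ij} = gamma(|i - j|),
                       (r_p)_i = gamma(i),   i,j = 1..p.
Substitute the sample gammas (Toeplitz matrix and right-hand side of size 2):
  Gamma_p = [[5.5182, -1.4076], [-1.4076, 5.5182]]
  r_p     = [-1.4076, -2.0864]
Written out:
  5.5182 phi_1 - 1.4076 phi_2 = -1.4076
  -1.4076 phi_1 + 5.5182 phi_2 = -2.0864
Solve by Cramer's rule:
  det = gamma(0)^2 - gamma(1)^2 = (5.5182)^2 - (-1.4076)^2 = 30.45053124 - 1.98133776 = 28.46919348
  phi_hat_1 = [gamma(1) gamma(0) - gamma(1) gamma(2)] / det = [(-1.4076)(5.5182) - (-1.4076)(-2.0864)] / 28.46919348 = -10.70423496 / 28.46919348 = -0.376
  phi_hat_2 = [gamma(0) gamma(2) - gamma(1)^2] / det = [(5.5182)(-2.0864) - (-1.4076)^2] / 28.46919348 = -13.49451024 / 28.46919348 = -0.474
So phi_hat = [-0.3760, -0.4740].
Therefore phi_hat_1 = -0.3760.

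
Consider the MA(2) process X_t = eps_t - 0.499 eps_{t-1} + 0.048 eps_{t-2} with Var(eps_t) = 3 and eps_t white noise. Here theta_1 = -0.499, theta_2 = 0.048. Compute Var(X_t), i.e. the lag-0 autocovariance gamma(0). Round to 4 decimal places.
\gamma(0) = 3.7539

For an MA(q) process X_t = eps_t + sum_i theta_i eps_{t-i} with
Var(eps_t) = sigma^2, the variance is
  gamma(0) = sigma^2 * (1 + sum_i theta_i^2).
  sum_i theta_i^2 = (-0.499)^2 + (0.048)^2 = 0.249001 + 0.002304 = 0.251305.
  gamma(0) = 3 * (1 + 0.251305) = 3 * 1.251305 = 3.753915, which rounds to 3.7539.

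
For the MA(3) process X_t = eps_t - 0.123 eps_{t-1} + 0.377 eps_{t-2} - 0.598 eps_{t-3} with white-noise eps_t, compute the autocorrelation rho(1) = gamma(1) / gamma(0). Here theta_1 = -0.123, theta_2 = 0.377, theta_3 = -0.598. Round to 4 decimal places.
\rho(1) = -0.2606

For an MA(q) process with theta_0 = 1, the autocovariance is
  gamma(k) = sigma^2 * sum_{i=0..q-k} theta_i * theta_{i+k},
and rho(k) = gamma(k) / gamma(0). Sigma^2 cancels.
  numerator   = (1)*(-0.123) + (-0.123)*(0.377) + (0.377)*(-0.598) = -0.394817.
  denominator = (1)^2 + (-0.123)^2 + (0.377)^2 + (-0.598)^2 = 1.514862.
  rho(1) = -0.394817 / 1.514862 = -0.2606.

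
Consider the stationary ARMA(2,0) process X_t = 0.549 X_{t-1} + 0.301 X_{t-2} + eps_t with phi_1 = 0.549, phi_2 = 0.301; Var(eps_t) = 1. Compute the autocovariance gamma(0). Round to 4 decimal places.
\gamma(0) = 2.8701

Multiply the model equation by X_{t-k} and take expectations. With theta_0 = psi_0 = 1 and psi_j the MA(infinity) weights, this gives
  gamma(k) - sum_i phi_i gamma(k-i) = c_k,
  c_k = sigma^2 * sum_{j=k..q} theta_j psi_{j-k}   (c_k = 0 for k > q),
using gamma(-m) = gamma(m).
Pure AR (q = 0): c_0 = sigma^2 = 1, c_k = 0 for k >= 1.
Equations for k = 0, 1, 2 (AR order 2, c_2 = 0):
  (E0) gamma(0) = phi_1 gamma(1) + phi_2 gamma(2) + c_0
  (E1) gamma(1) = phi_1 gamma(0) + phi_2 gamma(1) + c_1
  (E2) gamma(2) = phi_1 gamma(1) + phi_2 gamma(0)
From (E1): gamma(1) = A gamma(0) + B with
  A = phi_1 / (1 - phi_2) = 0.549 / 0.699 = 0.785408,   B = c_1 / (1 - phi_2) = 0 / 0.699 = 0.
Insert (E2) into (E0): gamma(0) (1 - phi_2^2) = phi_1 (1 + phi_2) gamma(1) + c_0.
  phi_1 (1 + phi_2) = (0.549)(1.301) = 0.714249,   1 - phi_2^2 = 0.909399.
Replace gamma(1) by A gamma(0) + B and collect gamma(0):
  gamma(0) [0.909399 - (0.714249)(0.785408)] = c_0 = 1
  gamma(0) * 0.348422 = 1
  gamma(0) = 1 / 0.348422 = 2.87008.
Therefore gamma(0) = 2.8701 (to 4 decimal places).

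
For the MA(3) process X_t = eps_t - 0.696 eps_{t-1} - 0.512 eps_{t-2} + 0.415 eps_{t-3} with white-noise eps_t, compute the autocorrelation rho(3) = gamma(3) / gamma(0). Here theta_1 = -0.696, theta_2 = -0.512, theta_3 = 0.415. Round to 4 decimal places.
\rho(3) = 0.2163

For an MA(q) process with theta_0 = 1, the autocovariance is
  gamma(k) = sigma^2 * sum_{i=0..q-k} theta_i * theta_{i+k},
and rho(k) = gamma(k) / gamma(0). Sigma^2 cancels.
  numerator   = (1)*(0.415) = 0.415.
  denominator = (1)^2 + (-0.696)^2 + (-0.512)^2 + (0.415)^2 = 1.918785.
  rho(3) = 0.415 / 1.918785 = 0.2163.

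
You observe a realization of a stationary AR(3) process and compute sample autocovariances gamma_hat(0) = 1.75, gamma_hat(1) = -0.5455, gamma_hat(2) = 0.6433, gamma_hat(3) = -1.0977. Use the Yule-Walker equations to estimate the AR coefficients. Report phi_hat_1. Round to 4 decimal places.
\hat\phi_{1} = -0.0530

The Yule-Walker equations for an AR(p) process read, in matrix form,
  Gamma_p phi = r_p,   with   (Gamma_p)_{ij} = gamma(|i - j|),
                       (r_p)_i = gamma(i),   i,j = 1..p.
Substitute the sample gammas (Toeplitz matrix and right-hand side of size 3):
  Gamma_p = [[1.75, -0.5455, 0.6433], [-0.5455, 1.75, -0.5455], [0.6433, -0.5455, 1.75]]
  r_p     = [-0.5455, 0.6433, -1.0977]
Written out (R1..R3):
  (R1) 1.75 phi_1 - 0.5455 phi_2 + 0.6433 phi_3 = -0.5455
  (R2) -0.5455 phi_1 + 1.75 phi_2 - 0.5455 phi_3 = 0.6433
  (R3) 0.6433 phi_1 - 0.5455 phi_2 + 1.75 phi_3 = -1.0977
Gaussian elimination:
  R2 <- R2 - (-0.5455/1.75) R1 = R2 - (-0.311714) R1:  1.57996 phi_2 - 0.344974 phi_3 = 0.47326
  R3 <- R3 - (0.6433/1.75) R1 = R3 - (0.3676) R1:  -0.344974 phi_2 + 1.513523 phi_3 = -0.897174
  R3 <- R3 - (-0.344974/1.57996) R2 = R3 - (-0.218344) R2:  1.4382 phi_3 = -0.793841
Back-substitution:
  phi_hat_3 = -0.793841 / 1.4382 = -0.551968
  phi_hat_2 = (0.47326 - (-0.344974)(-0.551968)) / 1.57996 = 0.17902
  phi_hat_1 = (-0.5455 - (-0.5455)(0.17902) - (0.6433)(-0.551968)) / 1.75 = -0.053008
So phi_hat = [-0.0530, 0.1790, -0.5520].
Therefore phi_hat_1 = -0.0530.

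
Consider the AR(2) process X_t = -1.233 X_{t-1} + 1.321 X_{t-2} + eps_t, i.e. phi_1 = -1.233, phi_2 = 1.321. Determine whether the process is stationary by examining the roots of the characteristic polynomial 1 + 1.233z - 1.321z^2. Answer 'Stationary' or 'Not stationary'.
\text{Not stationary}

The AR(p) characteristic polynomial is P(z) = 1 + 1.233z - 1.321z^2.
Stationarity requires all roots to lie outside the unit circle, i.e. |z| > 1 for every root.
Set 1 + (1.233) z + (-1.321) z^2 = 0, i.e. a z^2 + b z + c = 0 with a = -1.321, b = 1.233, c = 1.
Discriminant D = b^2 - 4ac = (1.233)^2 - 4*(-1.321)*1 = 1.520289 - (-5.284) = 6.804289.
D >= 0, so the roots are real: z = (-b +/- sqrt(D)) / (2a) = (-1.233 +/- 2.608503) / (-2.642).
  z_1 = (-1.233 + 2.608503) / (-2.642) = -0.5206,   |z_1| = 0.5206.
  z_2 = (-1.233 - 2.608503) / (-2.642) = 1.454,   |z_2| = 1.454.
Moduli of all roots: 0.5206, 1.4540.
All moduli strictly greater than 1? No.
Verdict: Not stationary.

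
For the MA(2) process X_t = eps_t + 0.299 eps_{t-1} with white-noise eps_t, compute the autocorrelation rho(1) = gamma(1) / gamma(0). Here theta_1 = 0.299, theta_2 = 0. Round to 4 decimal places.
\rho(1) = 0.2745

For an MA(q) process with theta_0 = 1, the autocovariance is
  gamma(k) = sigma^2 * sum_{i=0..q-k} theta_i * theta_{i+k},
and rho(k) = gamma(k) / gamma(0). Sigma^2 cancels.
  numerator   = (1)*(0.299) + (0.299)*(0) = 0.299.
  denominator = (1)^2 + (0.299)^2 + (0)^2 = 1.089401.
  rho(1) = 0.299 / 1.089401 = 0.2745.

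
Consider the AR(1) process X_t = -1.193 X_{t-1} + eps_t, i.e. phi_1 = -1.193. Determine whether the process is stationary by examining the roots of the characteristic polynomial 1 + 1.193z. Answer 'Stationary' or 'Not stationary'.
\text{Not stationary}

The AR(p) characteristic polynomial is P(z) = 1 + 1.193z.
Stationarity requires all roots to lie outside the unit circle, i.e. |z| > 1 for every root.
This is linear in z: 1 + (1.193) z = 0  =>  z = -1/(1.193) = -0.838223,  |z| = 0.838223.
Moduli of all roots: 0.8382.
All moduli strictly greater than 1? No.
Verdict: Not stationary.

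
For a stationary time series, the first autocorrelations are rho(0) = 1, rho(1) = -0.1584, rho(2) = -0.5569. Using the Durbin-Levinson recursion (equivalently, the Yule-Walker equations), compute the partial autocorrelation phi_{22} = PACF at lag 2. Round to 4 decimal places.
\phi_{22} = -0.5970

The PACF at lag k is phi_{kk}, the last component of the solution
to the Yule-Walker system G_k phi = r_k where
  (G_k)_{ij} = rho(|i - j|), (r_k)_i = rho(i), i,j = 1..k.
Equivalently, Durbin-Levinson gives phi_{kk} iteratively:
  phi_{11} = rho(1)
  phi_{kk} = [rho(k) - sum_{j=1..k-1} phi_{k-1,j} rho(k-j)]
            / [1 - sum_{j=1..k-1} phi_{k-1,j} rho(j)],
  phi_{k,j} = phi_{k-1,j} - phi_{kk} phi_{k-1,k-j},  j = 1..k-1.
Step k = 1:
  phi_11 = rho(1) = -0.1584.
Step k = 2:
  phi_22 = [rho(2) - phi_11 rho(1)] / [1 - phi_11 rho(1)] = [-0.5569 - (-0.1584)(-0.1584)] / [1 - (-0.1584)(-0.1584)]
         = -0.58199056 / 0.97490944 = -0.597.
Therefore phi_{22} = -0.5970.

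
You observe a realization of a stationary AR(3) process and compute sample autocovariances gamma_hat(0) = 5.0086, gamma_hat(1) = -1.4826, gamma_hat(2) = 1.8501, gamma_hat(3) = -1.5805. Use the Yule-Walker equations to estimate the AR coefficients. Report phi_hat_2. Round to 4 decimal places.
\hat\phi_{2} = 0.2720

The Yule-Walker equations for an AR(p) process read, in matrix form,
  Gamma_p phi = r_p,   with   (Gamma_p)_{ij} = gamma(|i - j|),
                       (r_p)_i = gamma(i),   i,j = 1..p.
Substitute the sample gammas (Toeplitz matrix and right-hand side of size 3):
  Gamma_p = [[5.0086, -1.4826, 1.8501], [-1.4826, 5.0086, -1.4826], [1.8501, -1.4826, 5.0086]]
  r_p     = [-1.4826, 1.8501, -1.5805]
Written out (R1..R3):
  (R1) 5.0086 phi_1 - 1.4826 phi_2 + 1.8501 phi_3 = -1.4826
  (R2) -1.4826 phi_1 + 5.0086 phi_2 - 1.4826 phi_3 = 1.8501
  (R3) 1.8501 phi_1 - 1.4826 phi_2 + 5.0086 phi_3 = -1.5805
Gaussian elimination:
  R2 <- R2 - (-1.4826/5.0086) R1 = R2 - (-0.296011) R1:  4.569734 phi_2 - 0.93495 phi_3 = 1.411234
  R3 <- R3 - (1.8501/5.0086) R1 = R3 - (0.369385) R1:  -0.93495 phi_2 + 4.325201 phi_3 = -1.03285
  R3 <- R3 - (-0.93495/4.569734) R2 = R3 - (-0.204596) R2:  4.133914 phi_3 = -0.744117
Back-substitution:
  phi_hat_3 = -0.744117 / 4.133914 = -0.180003
  phi_hat_2 = (1.411234 - (-0.93495)(-0.180003)) / 4.569734 = 0.271994
  phi_hat_1 = (-1.4826 - (-1.4826)(0.271994) - (1.8501)(-0.180003)) / 5.0086 = -0.149007
So phi_hat = [-0.1490, 0.2720, -0.1800].
Therefore phi_hat_2 = 0.2720.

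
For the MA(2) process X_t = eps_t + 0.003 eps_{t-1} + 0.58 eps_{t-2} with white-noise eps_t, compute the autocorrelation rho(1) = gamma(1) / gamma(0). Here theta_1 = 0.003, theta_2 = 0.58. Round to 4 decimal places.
\rho(1) = 0.0035

For an MA(q) process with theta_0 = 1, the autocovariance is
  gamma(k) = sigma^2 * sum_{i=0..q-k} theta_i * theta_{i+k},
and rho(k) = gamma(k) / gamma(0). Sigma^2 cancels.
  numerator   = (1)*(0.003) + (0.003)*(0.58) = 0.00474.
  denominator = (1)^2 + (0.003)^2 + (0.58)^2 = 1.336409.
  rho(1) = 0.00474 / 1.336409 = 0.0035.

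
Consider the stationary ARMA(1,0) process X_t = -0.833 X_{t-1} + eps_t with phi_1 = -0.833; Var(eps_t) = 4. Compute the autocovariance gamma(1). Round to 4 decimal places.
\gamma(1) = -10.8849

Multiply the model equation by X_{t-k} and take expectations. With theta_0 = psi_0 = 1 and psi_j the MA(infinity) weights, this gives
  gamma(k) - sum_i phi_i gamma(k-i) = c_k,
  c_k = sigma^2 * sum_{j=k..q} theta_j psi_{j-k}   (c_k = 0 for k > q),
using gamma(-m) = gamma(m).
Pure AR (q = 0): c_0 = sigma^2 = 4, c_k = 0 for k >= 1.
Equations for k = 0 and k = 1 (AR order 1):
  gamma(0) = phi_1 gamma(1) + c_0
  gamma(1) = phi_1 gamma(0) + c_1
Substituting the second into the first: gamma(0) (1 - phi_1^2) = c_0 + phi_1 c_1, so
  gamma(0) = c_0 / (1 - phi_1^2) = 4 / (1 - (-0.833)^2) = 4 / 0.306111 = 13.067155.
  gamma(1) = phi_1 gamma(0) = (-0.833)(13.067155) = -10.88494.
Therefore gamma(1) = -10.8849 (to 4 decimal places).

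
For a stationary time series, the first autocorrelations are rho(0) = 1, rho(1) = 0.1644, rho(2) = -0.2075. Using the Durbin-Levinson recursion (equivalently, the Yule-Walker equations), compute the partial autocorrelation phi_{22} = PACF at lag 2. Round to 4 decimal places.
\phi_{22} = -0.2410

The PACF at lag k is phi_{kk}, the last component of the solution
to the Yule-Walker system G_k phi = r_k where
  (G_k)_{ij} = rho(|i - j|), (r_k)_i = rho(i), i,j = 1..k.
Equivalently, Durbin-Levinson gives phi_{kk} iteratively:
  phi_{11} = rho(1)
  phi_{kk} = [rho(k) - sum_{j=1..k-1} phi_{k-1,j} rho(k-j)]
            / [1 - sum_{j=1..k-1} phi_{k-1,j} rho(j)],
  phi_{k,j} = phi_{k-1,j} - phi_{kk} phi_{k-1,k-j},  j = 1..k-1.
Step k = 1:
  phi_11 = rho(1) = 0.1644.
Step k = 2:
  phi_22 = [rho(2) - phi_11 rho(1)] / [1 - phi_11 rho(1)] = [-0.2075 - (0.1644)(0.1644)] / [1 - (0.1644)(0.1644)]
         = -0.23452736 / 0.97297264 = -0.241.
Therefore phi_{22} = -0.2410.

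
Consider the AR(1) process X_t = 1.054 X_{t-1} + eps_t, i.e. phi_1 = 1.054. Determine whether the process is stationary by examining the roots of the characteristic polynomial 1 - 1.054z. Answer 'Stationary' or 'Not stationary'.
\text{Not stationary}

The AR(p) characteristic polynomial is P(z) = 1 - 1.054z.
Stationarity requires all roots to lie outside the unit circle, i.e. |z| > 1 for every root.
This is linear in z: 1 + (-1.054) z = 0  =>  z = -1/(-1.054) = 0.948767,  |z| = 0.948767.
Moduli of all roots: 0.9488.
All moduli strictly greater than 1? No.
Verdict: Not stationary.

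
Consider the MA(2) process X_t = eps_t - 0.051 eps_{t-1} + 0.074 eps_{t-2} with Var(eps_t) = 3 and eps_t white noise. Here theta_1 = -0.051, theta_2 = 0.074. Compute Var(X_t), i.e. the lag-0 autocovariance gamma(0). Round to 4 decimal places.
\gamma(0) = 3.0242

For an MA(q) process X_t = eps_t + sum_i theta_i eps_{t-i} with
Var(eps_t) = sigma^2, the variance is
  gamma(0) = sigma^2 * (1 + sum_i theta_i^2).
  sum_i theta_i^2 = (-0.051)^2 + (0.074)^2 = 0.002601 + 0.005476 = 0.008077.
  gamma(0) = 3 * (1 + 0.008077) = 3 * 1.008077 = 3.024231, which rounds to 3.0242.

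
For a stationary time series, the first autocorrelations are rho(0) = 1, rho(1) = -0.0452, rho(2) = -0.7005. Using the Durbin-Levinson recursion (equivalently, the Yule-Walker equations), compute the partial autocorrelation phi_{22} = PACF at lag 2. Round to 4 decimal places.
\phi_{22} = -0.7040

The PACF at lag k is phi_{kk}, the last component of the solution
to the Yule-Walker system G_k phi = r_k where
  (G_k)_{ij} = rho(|i - j|), (r_k)_i = rho(i), i,j = 1..k.
Equivalently, Durbin-Levinson gives phi_{kk} iteratively:
  phi_{11} = rho(1)
  phi_{kk} = [rho(k) - sum_{j=1..k-1} phi_{k-1,j} rho(k-j)]
            / [1 - sum_{j=1..k-1} phi_{k-1,j} rho(j)],
  phi_{k,j} = phi_{k-1,j} - phi_{kk} phi_{k-1,k-j},  j = 1..k-1.
Step k = 1:
  phi_11 = rho(1) = -0.0452.
Step k = 2:
  phi_22 = [rho(2) - phi_11 rho(1)] / [1 - phi_11 rho(1)] = [-0.7005 - (-0.0452)(-0.0452)] / [1 - (-0.0452)(-0.0452)]
         = -0.70254304 / 0.99795696 = -0.704.
Therefore phi_{22} = -0.7040.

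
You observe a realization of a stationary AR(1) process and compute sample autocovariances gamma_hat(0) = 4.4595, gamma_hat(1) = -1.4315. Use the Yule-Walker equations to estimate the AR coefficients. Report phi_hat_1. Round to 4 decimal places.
\hat\phi_{1} = -0.3210

The Yule-Walker equations for an AR(p) process read, in matrix form,
  Gamma_p phi = r_p,   with   (Gamma_p)_{ij} = gamma(|i - j|),
                       (r_p)_i = gamma(i),   i,j = 1..p.
Substitute the sample gammas (Toeplitz matrix and right-hand side of size 1):
  Gamma_p = [[4.4595]]
  r_p     = [-1.4315]
With p = 1 this is the single equation gamma(0) phi_1 = gamma(1):
  phi_hat_1 = gamma(1) / gamma(0) = -1.4315 / 4.4595 = -0.3210.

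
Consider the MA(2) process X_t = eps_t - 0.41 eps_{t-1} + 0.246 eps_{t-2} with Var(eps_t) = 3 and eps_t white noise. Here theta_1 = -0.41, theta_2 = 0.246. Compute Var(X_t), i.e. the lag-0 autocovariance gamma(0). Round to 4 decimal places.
\gamma(0) = 3.6858

For an MA(q) process X_t = eps_t + sum_i theta_i eps_{t-i} with
Var(eps_t) = sigma^2, the variance is
  gamma(0) = sigma^2 * (1 + sum_i theta_i^2).
  sum_i theta_i^2 = (-0.41)^2 + (0.246)^2 = 0.1681 + 0.060516 = 0.228616.
  gamma(0) = 3 * (1 + 0.228616) = 3 * 1.228616 = 3.685848, which rounds to 3.6858.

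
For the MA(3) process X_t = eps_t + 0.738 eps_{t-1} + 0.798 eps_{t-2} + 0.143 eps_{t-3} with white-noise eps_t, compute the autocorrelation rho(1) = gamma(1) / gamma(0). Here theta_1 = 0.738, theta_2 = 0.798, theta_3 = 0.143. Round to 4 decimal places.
\rho(1) = 0.6545

For an MA(q) process with theta_0 = 1, the autocovariance is
  gamma(k) = sigma^2 * sum_{i=0..q-k} theta_i * theta_{i+k},
and rho(k) = gamma(k) / gamma(0). Sigma^2 cancels.
  numerator   = (1)*(0.738) + (0.738)*(0.798) + (0.798)*(0.143) = 1.441038.
  denominator = (1)^2 + (0.738)^2 + (0.798)^2 + (0.143)^2 = 2.201897.
  rho(1) = 1.441038 / 2.201897 = 0.6545.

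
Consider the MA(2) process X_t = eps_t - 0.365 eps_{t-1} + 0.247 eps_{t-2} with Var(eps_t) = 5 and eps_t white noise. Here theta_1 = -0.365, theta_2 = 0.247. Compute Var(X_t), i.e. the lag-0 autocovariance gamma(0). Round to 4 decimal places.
\gamma(0) = 5.9712

For an MA(q) process X_t = eps_t + sum_i theta_i eps_{t-i} with
Var(eps_t) = sigma^2, the variance is
  gamma(0) = sigma^2 * (1 + sum_i theta_i^2).
  sum_i theta_i^2 = (-0.365)^2 + (0.247)^2 = 0.133225 + 0.061009 = 0.194234.
  gamma(0) = 5 * (1 + 0.194234) = 5 * 1.194234 = 5.97117, which rounds to 5.9712.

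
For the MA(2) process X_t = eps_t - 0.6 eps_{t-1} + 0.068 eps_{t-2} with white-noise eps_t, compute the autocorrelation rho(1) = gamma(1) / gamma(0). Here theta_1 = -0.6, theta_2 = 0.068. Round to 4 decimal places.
\rho(1) = -0.4696

For an MA(q) process with theta_0 = 1, the autocovariance is
  gamma(k) = sigma^2 * sum_{i=0..q-k} theta_i * theta_{i+k},
and rho(k) = gamma(k) / gamma(0). Sigma^2 cancels.
  numerator   = (1)*(-0.6) + (-0.6)*(0.068) = -0.6408.
  denominator = (1)^2 + (-0.6)^2 + (0.068)^2 = 1.364624.
  rho(1) = -0.6408 / 1.364624 = -0.4696.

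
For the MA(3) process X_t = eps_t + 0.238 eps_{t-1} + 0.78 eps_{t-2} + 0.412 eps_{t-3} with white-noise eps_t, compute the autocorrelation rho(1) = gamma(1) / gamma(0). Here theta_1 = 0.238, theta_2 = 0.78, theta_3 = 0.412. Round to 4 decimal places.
\rho(1) = 0.4060

For an MA(q) process with theta_0 = 1, the autocovariance is
  gamma(k) = sigma^2 * sum_{i=0..q-k} theta_i * theta_{i+k},
and rho(k) = gamma(k) / gamma(0). Sigma^2 cancels.
  numerator   = (1)*(0.238) + (0.238)*(0.78) + (0.78)*(0.412) = 0.745.
  denominator = (1)^2 + (0.238)^2 + (0.78)^2 + (0.412)^2 = 1.834788.
  rho(1) = 0.745 / 1.834788 = 0.4060.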